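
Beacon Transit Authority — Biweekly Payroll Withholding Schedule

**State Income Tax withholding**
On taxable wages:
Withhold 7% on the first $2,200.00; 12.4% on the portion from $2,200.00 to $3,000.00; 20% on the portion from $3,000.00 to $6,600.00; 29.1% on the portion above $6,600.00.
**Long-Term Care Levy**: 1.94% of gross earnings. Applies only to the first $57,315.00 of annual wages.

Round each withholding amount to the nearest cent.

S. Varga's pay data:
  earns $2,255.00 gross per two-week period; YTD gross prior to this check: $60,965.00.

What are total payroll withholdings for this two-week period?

$160.82

State Income Tax: taxable = $2,255.00
  $154.00 + 12.4% × ($2,255.00 − $2,200.00) = $154.00 + 12.4% × $55.00 = $160.82
Long-Term Care Levy: YTD $60,965.00 ≥ cap $57,315.00 → $0.00
Total: $160.82 + $0.00 = $160.82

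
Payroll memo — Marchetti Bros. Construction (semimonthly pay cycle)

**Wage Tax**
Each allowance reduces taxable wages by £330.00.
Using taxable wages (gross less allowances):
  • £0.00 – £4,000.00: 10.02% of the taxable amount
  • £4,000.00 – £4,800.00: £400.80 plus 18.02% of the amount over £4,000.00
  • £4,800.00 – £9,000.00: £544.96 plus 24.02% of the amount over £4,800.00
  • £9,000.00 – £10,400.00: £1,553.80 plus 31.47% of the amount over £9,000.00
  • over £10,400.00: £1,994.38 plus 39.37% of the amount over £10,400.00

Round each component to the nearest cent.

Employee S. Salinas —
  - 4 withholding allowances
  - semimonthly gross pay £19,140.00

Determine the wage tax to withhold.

Wage Tax: taxable = £19,140.00 − 4×£330.00 = £17,820.00
  £1,994.38 + 39.37% × (£17,820.00 − £10,400.00) = £1,994.38 + 39.37% × £7,420.00 = £4,915.63

£4,915.63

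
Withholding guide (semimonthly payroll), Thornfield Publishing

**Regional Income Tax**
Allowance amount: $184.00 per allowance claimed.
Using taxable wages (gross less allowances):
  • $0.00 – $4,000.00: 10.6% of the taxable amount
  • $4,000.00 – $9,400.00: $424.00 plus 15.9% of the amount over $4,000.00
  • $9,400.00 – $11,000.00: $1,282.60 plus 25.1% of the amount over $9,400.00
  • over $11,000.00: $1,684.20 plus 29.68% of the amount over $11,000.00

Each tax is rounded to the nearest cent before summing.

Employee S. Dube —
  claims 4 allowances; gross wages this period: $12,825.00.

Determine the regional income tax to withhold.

Regional Income Tax: taxable = $12,825.00 − 4×$184.00 = $12,089.00
  $1,684.20 + 29.68% × ($12,089.00 − $11,000.00) = $1,684.20 + 29.68% × $1,089.00 = $2,007.42

$2,007.42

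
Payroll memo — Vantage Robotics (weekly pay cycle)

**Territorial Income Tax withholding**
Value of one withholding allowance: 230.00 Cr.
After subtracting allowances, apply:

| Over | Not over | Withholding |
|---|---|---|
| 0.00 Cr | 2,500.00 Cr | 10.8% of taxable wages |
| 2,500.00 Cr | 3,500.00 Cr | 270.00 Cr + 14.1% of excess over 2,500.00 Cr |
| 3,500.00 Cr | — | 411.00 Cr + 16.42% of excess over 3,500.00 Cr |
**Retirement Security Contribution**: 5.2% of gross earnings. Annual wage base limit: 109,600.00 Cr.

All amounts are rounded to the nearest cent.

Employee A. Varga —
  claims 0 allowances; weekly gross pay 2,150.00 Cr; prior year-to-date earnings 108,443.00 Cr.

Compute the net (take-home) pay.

Territorial Income Tax: taxable = 2,150.00 Cr
  10.8% × 2,150.00 Cr = 232.20 Cr
Retirement Security Contribution: cap 109,600.00 Cr − YTD 108,443.00 Cr = 1,157.00 Cr subject; 5.2% × 1,157.00 Cr = 60.16 Cr
Total withheld: 232.20 Cr + 60.16 Cr = 292.36 Cr
Net pay: 2,150.00 Cr − 292.36 Cr = 1,857.64 Cr

1,857.64 Cr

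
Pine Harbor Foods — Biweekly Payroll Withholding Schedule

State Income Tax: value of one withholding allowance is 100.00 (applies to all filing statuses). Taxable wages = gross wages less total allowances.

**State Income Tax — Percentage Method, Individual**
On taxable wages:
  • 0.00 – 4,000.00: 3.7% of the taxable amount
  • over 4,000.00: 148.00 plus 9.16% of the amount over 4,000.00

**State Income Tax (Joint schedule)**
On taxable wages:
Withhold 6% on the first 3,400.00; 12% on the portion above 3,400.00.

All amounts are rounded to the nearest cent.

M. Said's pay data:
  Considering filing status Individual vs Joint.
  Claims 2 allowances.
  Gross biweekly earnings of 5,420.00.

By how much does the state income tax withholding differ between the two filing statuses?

State Income Tax (Individual): taxable = 5,420.00 − 2×100.00 = 5,220.00
  148.00 + 9.16% × (5,220.00 − 4,000.00) = 148.00 + 9.16% × 1,220.00 = 259.75
State Income Tax (Joint): taxable = 5,420.00 − 2×100.00 = 5,220.00
  204.00 + 12% × (5,220.00 − 3,400.00) = 204.00 + 12% × 1,820.00 = 422.40
Difference: |259.75 − 422.40| = 162.65 (higher under Joint)

162.65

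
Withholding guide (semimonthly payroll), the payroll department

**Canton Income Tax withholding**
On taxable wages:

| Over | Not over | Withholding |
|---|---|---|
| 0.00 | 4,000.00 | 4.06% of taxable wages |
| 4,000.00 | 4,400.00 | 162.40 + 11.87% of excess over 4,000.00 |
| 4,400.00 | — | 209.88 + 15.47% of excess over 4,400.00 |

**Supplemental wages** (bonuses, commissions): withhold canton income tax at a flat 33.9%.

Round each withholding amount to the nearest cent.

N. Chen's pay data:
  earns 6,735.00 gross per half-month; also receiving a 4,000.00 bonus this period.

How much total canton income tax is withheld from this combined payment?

Canton Income Tax: taxable = 6,735.00
  209.88 + 15.47% × (6,735.00 − 4,400.00) = 209.88 + 15.47% × 2,335.00 = 571.10
Supplemental (33.9% flat on bonus): 33.9% × 4,000.00 = 1,356.00
Total canton income tax: 571.10 + 1,356.00 = 1,927.10

1,927.10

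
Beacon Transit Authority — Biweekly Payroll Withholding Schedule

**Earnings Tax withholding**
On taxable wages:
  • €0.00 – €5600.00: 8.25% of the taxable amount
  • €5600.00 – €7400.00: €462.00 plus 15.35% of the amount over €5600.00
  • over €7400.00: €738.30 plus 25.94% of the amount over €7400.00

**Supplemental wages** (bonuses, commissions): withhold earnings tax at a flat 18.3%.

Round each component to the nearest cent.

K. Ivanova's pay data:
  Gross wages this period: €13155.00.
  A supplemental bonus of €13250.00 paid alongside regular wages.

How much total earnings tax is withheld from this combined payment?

Earnings Tax: taxable = €13155.00
  €738.30 + 25.94% × (€13155.00 − €7400.00) = €738.30 + 25.94% × €5755.00 = €2231.15
Supplemental (18.3% flat on bonus): 18.3% × €13250.00 = €2424.75
Total earnings tax: €2231.15 + €2424.75 = €4655.90

€4655.90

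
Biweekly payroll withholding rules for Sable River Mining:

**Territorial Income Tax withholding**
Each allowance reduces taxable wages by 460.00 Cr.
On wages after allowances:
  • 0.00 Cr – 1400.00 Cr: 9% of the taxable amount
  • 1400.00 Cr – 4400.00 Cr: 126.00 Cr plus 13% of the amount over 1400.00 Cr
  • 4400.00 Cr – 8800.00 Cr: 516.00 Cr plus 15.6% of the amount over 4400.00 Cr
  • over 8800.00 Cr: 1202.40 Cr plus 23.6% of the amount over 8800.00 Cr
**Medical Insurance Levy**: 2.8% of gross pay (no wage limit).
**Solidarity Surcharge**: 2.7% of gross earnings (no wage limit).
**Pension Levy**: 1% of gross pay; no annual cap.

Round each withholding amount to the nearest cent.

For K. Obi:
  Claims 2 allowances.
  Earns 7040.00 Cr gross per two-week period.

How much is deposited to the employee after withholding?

5798.08 Cr

Territorial Income Tax: taxable = 7040.00 Cr − 2×460.00 Cr = 6120.00 Cr
  516.00 Cr + 15.6% × (6120.00 Cr − 4400.00 Cr) = 516.00 Cr + 15.6% × 1720.00 Cr = 784.32 Cr
Medical Insurance Levy: 2.8% × 7040.00 Cr = 197.12 Cr
Solidarity Surcharge: 2.7% × 7040.00 Cr = 190.08 Cr
Pension Levy: 1% × 7040.00 Cr = 70.40 Cr
Total withheld: 784.32 Cr + 197.12 Cr + 190.08 Cr + 70.40 Cr = 1241.92 Cr
Net pay: 7040.00 Cr − 1241.92 Cr = 5798.08 Cr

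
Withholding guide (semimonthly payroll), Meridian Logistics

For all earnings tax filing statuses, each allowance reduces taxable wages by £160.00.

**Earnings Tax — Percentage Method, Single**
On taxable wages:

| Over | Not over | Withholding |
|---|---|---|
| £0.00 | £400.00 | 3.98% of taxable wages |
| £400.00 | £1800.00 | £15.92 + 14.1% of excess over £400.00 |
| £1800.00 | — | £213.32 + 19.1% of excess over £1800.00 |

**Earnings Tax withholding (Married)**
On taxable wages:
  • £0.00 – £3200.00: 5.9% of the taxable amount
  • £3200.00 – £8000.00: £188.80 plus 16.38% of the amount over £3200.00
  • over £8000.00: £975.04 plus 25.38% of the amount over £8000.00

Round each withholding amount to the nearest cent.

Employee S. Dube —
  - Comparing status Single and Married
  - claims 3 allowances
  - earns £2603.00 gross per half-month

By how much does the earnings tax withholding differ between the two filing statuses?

£149.75

Earnings Tax (Single): taxable = £2603.00 − 3×£160.00 = £2123.00
  £213.32 + 19.1% × (£2123.00 − £1800.00) = £213.32 + 19.1% × £323.00 = £275.01
Earnings Tax (Married): taxable = £2603.00 − 3×£160.00 = £2123.00
  5.9% × £2123.00 = £125.26
Difference: |£275.01 − £125.26| = £149.75 (higher under Single)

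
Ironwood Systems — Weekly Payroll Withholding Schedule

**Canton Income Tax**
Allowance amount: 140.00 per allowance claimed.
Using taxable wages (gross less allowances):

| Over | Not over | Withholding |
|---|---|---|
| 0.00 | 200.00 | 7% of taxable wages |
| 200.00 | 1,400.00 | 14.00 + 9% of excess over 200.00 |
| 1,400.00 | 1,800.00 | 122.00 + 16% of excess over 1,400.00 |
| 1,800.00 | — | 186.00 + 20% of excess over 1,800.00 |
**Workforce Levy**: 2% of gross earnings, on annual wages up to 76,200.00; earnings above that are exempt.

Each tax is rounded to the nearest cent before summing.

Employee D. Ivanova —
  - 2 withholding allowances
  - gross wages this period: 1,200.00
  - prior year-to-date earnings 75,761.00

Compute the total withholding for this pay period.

87.58

Canton Income Tax: taxable = 1,200.00 − 2×140.00 = 920.00
  14.00 + 9% × (920.00 − 200.00) = 14.00 + 9% × 720.00 = 78.80
Workforce Levy: cap 76,200.00 − YTD 75,761.00 = 439.00 subject; 2% × 439.00 = 8.78
Total: 78.80 + 8.78 = 87.58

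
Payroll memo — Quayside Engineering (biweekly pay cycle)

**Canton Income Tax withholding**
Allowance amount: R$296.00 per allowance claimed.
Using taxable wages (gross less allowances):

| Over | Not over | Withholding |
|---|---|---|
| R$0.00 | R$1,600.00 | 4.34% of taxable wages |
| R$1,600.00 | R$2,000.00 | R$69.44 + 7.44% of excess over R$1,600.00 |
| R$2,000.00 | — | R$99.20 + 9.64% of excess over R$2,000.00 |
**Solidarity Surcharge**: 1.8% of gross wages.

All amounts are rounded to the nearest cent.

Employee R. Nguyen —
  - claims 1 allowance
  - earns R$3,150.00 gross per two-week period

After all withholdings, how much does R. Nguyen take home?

R$2,911.77

Canton Income Tax: taxable = R$3,150.00 − 1×R$296.00 = R$2,854.00
  R$99.20 + 9.64% × (R$2,854.00 − R$2,000.00) = R$99.20 + 9.64% × R$854.00 = R$181.53
Solidarity Surcharge: 1.8% × R$3,150.00 = R$56.70
Total withheld: R$181.53 + R$56.70 = R$238.23
Net pay: R$3,150.00 − R$238.23 = R$2,911.77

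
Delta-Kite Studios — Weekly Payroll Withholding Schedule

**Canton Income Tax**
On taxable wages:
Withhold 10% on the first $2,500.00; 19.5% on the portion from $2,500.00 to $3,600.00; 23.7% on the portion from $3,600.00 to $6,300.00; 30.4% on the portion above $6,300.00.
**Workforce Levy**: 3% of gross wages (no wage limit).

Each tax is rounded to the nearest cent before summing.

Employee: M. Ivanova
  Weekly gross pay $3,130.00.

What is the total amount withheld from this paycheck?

Canton Income Tax: taxable = $3,130.00
  $250.00 + 19.5% × ($3,130.00 − $2,500.00) = $250.00 + 19.5% × $630.00 = $372.85
Workforce Levy: 3% × $3,130.00 = $93.90
Total: $372.85 + $93.90 = $466.75

$466.75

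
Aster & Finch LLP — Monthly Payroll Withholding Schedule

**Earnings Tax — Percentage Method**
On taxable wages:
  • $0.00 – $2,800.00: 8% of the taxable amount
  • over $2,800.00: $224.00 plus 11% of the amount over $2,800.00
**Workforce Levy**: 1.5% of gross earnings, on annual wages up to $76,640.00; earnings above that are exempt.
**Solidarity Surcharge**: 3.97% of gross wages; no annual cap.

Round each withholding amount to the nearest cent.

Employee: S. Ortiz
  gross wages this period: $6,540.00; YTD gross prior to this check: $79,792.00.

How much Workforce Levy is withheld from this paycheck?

$0.00

Workforce Levy: YTD $79,792.00 ≥ cap $76,640.00 → $0.00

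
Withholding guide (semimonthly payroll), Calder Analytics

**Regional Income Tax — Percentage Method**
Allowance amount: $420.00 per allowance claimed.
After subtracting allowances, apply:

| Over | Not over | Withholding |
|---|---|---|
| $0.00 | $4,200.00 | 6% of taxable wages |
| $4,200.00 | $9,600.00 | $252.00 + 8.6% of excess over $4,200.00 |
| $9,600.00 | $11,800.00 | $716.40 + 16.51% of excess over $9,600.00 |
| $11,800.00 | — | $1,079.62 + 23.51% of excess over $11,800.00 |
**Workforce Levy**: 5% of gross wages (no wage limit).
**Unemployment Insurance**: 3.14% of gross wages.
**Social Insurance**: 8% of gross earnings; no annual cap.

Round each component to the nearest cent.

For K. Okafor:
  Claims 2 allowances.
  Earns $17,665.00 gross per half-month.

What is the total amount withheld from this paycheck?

$5,112.13

Regional Income Tax: taxable = $17,665.00 − 2×$420.00 = $16,825.00
  $1,079.62 + 23.51% × ($16,825.00 − $11,800.00) = $1,079.62 + 23.51% × $5,025.00 = $2,261.00
Workforce Levy: 5% × $17,665.00 = $883.25
Unemployment Insurance: 3.14% × $17,665.00 = $554.68
Social Insurance: 8% × $17,665.00 = $1,413.20
Total: $2,261.00 + $883.25 + $554.68 + $1,413.20 = $5,112.13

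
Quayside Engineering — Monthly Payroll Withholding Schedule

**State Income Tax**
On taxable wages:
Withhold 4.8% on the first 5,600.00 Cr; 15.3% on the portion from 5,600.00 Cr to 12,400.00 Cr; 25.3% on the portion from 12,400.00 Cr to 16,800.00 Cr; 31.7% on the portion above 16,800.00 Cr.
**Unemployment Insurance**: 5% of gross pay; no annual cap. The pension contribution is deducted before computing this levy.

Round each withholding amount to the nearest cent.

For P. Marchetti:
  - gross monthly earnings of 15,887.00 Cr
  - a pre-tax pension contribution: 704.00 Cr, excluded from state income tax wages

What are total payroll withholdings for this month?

2,772.45 Cr

State Income Tax: taxable = 15,887.00 Cr − 704.00 Cr = 15,183.00 Cr
  1,309.20 Cr + 25.3% × (15,183.00 Cr − 12,400.00 Cr) = 1,309.20 Cr + 25.3% × 2,783.00 Cr = 2,013.30 Cr
Unemployment Insurance: 5% × 15,183.00 Cr = 759.15 Cr
Total: 2,013.30 Cr + 759.15 Cr = 2,772.45 Cr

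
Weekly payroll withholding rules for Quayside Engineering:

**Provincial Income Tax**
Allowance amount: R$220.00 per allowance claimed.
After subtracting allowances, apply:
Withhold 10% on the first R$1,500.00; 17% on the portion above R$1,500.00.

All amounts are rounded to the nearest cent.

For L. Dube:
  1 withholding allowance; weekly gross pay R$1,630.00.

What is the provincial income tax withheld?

R$141.00

Provincial Income Tax: taxable = R$1,630.00 − 1×R$220.00 = R$1,410.00
  10% × R$1,410.00 = R$141.00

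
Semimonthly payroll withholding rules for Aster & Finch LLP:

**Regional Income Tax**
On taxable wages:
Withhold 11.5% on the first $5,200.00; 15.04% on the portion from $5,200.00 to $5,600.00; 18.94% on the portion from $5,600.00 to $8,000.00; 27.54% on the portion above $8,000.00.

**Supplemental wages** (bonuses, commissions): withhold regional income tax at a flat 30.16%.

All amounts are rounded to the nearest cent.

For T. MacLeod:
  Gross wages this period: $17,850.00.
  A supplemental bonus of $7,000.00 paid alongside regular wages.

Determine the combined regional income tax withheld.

$5,936.61

Regional Income Tax: taxable = $17,850.00
  $1,112.72 + 27.54% × ($17,850.00 − $8,000.00) = $1,112.72 + 27.54% × $9,850.00 = $3,825.41
Supplemental (30.16% flat on bonus): 30.16% × $7,000.00 = $2,111.20
Total regional income tax: $3,825.41 + $2,111.20 = $5,936.61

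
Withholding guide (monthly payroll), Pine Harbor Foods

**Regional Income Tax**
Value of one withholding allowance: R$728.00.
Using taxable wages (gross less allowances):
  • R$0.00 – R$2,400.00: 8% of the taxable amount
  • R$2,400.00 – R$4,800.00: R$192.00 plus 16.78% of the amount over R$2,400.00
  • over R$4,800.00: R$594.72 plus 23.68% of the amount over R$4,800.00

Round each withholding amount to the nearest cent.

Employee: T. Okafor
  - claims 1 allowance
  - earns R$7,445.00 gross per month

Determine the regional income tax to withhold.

R$1,048.67

Regional Income Tax: taxable = R$7,445.00 − 1×R$728.00 = R$6,717.00
  R$594.72 + 23.68% × (R$6,717.00 − R$4,800.00) = R$594.72 + 23.68% × R$1,917.00 = R$1,048.67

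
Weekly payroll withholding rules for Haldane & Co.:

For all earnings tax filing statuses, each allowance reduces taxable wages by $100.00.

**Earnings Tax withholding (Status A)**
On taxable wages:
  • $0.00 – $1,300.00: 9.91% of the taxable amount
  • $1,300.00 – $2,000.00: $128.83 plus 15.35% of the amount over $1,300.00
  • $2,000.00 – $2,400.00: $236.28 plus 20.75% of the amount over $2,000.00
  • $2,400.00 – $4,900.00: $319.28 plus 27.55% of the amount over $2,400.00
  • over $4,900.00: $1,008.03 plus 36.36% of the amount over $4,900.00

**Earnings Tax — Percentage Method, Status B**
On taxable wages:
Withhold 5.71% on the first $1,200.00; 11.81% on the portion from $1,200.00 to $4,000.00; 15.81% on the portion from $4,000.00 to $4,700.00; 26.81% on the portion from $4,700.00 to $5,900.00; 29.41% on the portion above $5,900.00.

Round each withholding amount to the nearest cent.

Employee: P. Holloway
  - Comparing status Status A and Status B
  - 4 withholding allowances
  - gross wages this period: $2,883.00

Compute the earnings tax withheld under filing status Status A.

$342.15

Earnings Tax (Status A): taxable = $2,883.00 − 4×$100.00 = $2,483.00
  $319.28 + 27.55% × ($2,483.00 − $2,400.00) = $319.28 + 27.55% × $83.00 = $342.15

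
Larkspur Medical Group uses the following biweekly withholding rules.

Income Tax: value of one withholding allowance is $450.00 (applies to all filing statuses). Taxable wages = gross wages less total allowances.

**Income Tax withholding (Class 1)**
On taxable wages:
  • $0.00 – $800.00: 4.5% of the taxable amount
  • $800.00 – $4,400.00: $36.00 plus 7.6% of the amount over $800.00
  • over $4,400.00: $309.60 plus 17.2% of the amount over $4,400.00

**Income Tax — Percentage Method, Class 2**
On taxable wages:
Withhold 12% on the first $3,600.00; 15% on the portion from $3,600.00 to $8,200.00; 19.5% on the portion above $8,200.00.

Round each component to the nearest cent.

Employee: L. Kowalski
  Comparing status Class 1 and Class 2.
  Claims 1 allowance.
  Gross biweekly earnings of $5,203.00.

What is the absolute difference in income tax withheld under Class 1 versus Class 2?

$234.63

Income Tax (Class 1): taxable = $5,203.00 − 1×$450.00 = $4,753.00
  $309.60 + 17.2% × ($4,753.00 − $4,400.00) = $309.60 + 17.2% × $353.00 = $370.32
Income Tax (Class 2): taxable = $5,203.00 − 1×$450.00 = $4,753.00
  $432.00 + 15% × ($4,753.00 − $3,600.00) = $432.00 + 15% × $1,153.00 = $604.95
Difference: |$370.32 − $604.95| = $234.63 (higher under Class 2)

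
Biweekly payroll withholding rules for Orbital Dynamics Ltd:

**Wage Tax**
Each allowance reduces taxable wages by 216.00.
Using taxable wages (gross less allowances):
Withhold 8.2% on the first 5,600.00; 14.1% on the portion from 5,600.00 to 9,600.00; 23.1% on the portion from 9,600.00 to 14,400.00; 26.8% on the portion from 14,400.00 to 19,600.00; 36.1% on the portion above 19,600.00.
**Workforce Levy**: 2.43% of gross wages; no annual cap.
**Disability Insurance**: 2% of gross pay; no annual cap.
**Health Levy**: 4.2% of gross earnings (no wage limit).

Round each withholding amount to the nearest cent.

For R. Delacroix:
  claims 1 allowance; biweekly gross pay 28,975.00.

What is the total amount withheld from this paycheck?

9,332.54

Wage Tax: taxable = 28,975.00 − 1×216.00 = 28,759.00
  3,525.60 + 36.1% × (28,759.00 − 19,600.00) = 3,525.60 + 36.1% × 9,159.00 = 6,832.00
Workforce Levy: 2.43% × 28,975.00 = 704.09
Disability Insurance: 2% × 28,975.00 = 579.50
Health Levy: 4.2% × 28,975.00 = 1,216.95
Total: 6,832.00 + 704.09 + 579.50 + 1,216.95 = 9,332.54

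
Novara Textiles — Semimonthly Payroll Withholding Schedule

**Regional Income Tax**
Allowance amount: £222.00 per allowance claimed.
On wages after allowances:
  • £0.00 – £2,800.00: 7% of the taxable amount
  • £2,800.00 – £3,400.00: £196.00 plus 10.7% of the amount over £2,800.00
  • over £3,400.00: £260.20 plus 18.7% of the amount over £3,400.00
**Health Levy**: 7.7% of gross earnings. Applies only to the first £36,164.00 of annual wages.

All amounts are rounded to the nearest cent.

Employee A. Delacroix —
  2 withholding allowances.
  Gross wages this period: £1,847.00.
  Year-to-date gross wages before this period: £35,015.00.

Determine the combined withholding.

Regional Income Tax: taxable = £1,847.00 − 2×£222.00 = £1,403.00
  7% × £1,403.00 = £98.21
Health Levy: cap £36,164.00 − YTD £35,015.00 = £1,149.00 subject; 7.7% × £1,149.00 = £88.47
Total: £98.21 + £88.47 = £186.68

£186.68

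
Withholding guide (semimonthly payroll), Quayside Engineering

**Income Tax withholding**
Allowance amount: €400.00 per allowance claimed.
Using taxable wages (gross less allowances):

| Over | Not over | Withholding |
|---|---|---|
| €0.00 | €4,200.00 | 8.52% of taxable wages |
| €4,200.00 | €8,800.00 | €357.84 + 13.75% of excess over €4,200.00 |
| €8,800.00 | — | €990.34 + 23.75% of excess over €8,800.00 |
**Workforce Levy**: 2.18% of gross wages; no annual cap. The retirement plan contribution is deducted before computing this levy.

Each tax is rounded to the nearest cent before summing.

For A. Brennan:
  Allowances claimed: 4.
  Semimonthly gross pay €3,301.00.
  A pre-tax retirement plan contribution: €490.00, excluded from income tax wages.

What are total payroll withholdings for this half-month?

Income Tax: taxable = €3,301.00 − €490.00 − 4×€400.00 = €1,211.00
  8.52% × €1,211.00 = €103.18
Workforce Levy: 2.18% × €2,811.00 = €61.28
Total: €103.18 + €61.28 = €164.46

€164.46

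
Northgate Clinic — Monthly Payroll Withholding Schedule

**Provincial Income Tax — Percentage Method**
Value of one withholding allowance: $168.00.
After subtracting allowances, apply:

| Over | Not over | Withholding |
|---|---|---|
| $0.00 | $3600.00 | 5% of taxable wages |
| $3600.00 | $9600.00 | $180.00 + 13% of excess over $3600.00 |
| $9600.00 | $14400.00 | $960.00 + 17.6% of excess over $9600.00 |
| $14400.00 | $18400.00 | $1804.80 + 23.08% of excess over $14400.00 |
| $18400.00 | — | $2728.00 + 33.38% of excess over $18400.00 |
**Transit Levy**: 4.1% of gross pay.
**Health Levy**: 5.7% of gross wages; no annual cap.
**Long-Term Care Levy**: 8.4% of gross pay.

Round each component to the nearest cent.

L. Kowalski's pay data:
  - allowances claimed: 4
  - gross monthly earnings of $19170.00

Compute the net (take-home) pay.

Provincial Income Tax: taxable = $19170.00 − 4×$168.00 = $18498.00
  $2728.00 + 33.38% × ($18498.00 − $18400.00) = $2728.00 + 33.38% × $98.00 = $2760.71
Transit Levy: 4.1% × $19170.00 = $785.97
Health Levy: 5.7% × $19170.00 = $1092.69
Long-Term Care Levy: 8.4% × $19170.00 = $1610.28
Total withheld: $2760.71 + $785.97 + $1092.69 + $1610.28 = $6249.65
Net pay: $19170.00 − $6249.65 = $12920.35

$12920.35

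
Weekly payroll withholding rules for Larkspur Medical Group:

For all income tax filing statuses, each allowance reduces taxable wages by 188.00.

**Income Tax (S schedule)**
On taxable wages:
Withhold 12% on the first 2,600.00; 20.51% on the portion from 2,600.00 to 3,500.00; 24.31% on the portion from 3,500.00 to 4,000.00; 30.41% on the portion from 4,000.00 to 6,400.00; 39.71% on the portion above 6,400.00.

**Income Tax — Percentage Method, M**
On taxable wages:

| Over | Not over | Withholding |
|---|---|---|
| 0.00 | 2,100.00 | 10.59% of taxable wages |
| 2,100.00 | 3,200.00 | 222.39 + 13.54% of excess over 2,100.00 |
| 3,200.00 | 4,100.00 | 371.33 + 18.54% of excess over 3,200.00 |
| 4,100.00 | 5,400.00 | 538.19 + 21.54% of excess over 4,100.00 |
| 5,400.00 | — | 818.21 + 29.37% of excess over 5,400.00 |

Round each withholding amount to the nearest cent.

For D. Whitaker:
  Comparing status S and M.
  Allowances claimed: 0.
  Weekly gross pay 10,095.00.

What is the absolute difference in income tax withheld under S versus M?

Income Tax (S): taxable = 10,095.00
  1,347.98 + 39.71% × (10,095.00 − 6,400.00) = 1,347.98 + 39.71% × 3,695.00 = 2,815.26
Income Tax (M): taxable = 10,095.00
  818.21 + 29.37% × (10,095.00 − 5,400.00) = 818.21 + 29.37% × 4,695.00 = 2,197.13
Difference: |2,815.26 − 2,197.13| = 618.13 (higher under S)

618.13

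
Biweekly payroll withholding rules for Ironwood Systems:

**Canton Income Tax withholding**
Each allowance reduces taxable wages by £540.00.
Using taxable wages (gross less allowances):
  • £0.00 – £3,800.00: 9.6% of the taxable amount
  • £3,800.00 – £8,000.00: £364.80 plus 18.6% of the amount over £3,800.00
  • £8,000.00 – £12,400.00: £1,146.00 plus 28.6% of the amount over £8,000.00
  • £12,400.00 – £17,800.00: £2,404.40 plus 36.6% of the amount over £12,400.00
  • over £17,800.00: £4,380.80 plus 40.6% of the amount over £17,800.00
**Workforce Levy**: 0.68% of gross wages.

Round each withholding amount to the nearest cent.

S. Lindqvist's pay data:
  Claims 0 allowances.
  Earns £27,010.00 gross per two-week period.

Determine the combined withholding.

£8,303.73

Canton Income Tax: taxable = £27,010.00
  £4,380.80 + 40.6% × (£27,010.00 − £17,800.00) = £4,380.80 + 40.6% × £9,210.00 = £8,120.06
Workforce Levy: 0.68% × £27,010.00 = £183.67
Total: £8,120.06 + £183.67 = £8,303.73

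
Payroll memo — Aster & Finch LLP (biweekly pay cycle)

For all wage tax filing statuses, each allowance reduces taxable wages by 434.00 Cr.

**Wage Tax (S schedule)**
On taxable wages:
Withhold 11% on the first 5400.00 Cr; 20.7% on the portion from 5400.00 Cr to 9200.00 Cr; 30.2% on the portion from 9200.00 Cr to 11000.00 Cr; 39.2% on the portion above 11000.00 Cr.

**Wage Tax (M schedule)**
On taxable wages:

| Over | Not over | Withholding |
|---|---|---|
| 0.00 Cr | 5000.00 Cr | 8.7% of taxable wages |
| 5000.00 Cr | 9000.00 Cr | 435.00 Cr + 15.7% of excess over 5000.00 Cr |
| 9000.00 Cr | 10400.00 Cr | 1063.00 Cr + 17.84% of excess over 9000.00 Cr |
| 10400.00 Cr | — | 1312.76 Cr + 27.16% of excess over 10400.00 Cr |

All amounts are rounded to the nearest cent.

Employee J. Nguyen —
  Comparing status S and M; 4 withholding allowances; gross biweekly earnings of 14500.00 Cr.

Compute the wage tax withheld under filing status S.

2615.69 Cr

Wage Tax (S): taxable = 14500.00 Cr − 4×434.00 Cr = 12764.00 Cr
  1924.20 Cr + 39.2% × (12764.00 Cr − 11000.00 Cr) = 1924.20 Cr + 39.2% × 1764.00 Cr = 2615.69 Cr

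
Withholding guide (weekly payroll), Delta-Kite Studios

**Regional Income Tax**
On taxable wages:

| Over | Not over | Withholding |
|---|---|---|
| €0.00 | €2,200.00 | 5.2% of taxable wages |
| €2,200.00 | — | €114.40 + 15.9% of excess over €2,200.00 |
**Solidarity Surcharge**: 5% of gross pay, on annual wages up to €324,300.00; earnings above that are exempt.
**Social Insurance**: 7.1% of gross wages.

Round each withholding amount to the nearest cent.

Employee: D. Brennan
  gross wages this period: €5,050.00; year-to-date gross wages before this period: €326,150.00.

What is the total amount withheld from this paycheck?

€926.10

Regional Income Tax: taxable = €5,050.00
  €114.40 + 15.9% × (€5,050.00 − €2,200.00) = €114.40 + 15.9% × €2,850.00 = €567.55
Solidarity Surcharge: YTD €326,150.00 ≥ cap €324,300.00 → €0.00
Social Insurance: 7.1% × €5,050.00 = €358.55
Total: €567.55 + €0.00 + €358.55 = €926.10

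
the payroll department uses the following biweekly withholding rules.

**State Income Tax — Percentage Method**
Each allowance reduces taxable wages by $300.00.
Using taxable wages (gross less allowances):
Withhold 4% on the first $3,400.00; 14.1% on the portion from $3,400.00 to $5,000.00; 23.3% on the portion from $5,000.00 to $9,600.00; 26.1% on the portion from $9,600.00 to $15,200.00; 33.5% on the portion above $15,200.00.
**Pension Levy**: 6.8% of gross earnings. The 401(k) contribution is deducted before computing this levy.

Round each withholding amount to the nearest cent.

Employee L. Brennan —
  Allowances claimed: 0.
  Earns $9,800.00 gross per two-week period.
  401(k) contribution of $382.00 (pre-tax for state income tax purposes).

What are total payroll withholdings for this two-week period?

$2,031.41

State Income Tax: taxable = $9,800.00 − $382.00 = $9,418.00
  $361.60 + 23.3% × ($9,418.00 − $5,000.00) = $361.60 + 23.3% × $4,418.00 = $1,390.99
Pension Levy: 6.8% × $9,418.00 = $640.42
Total: $1,390.99 + $640.42 = $2,031.41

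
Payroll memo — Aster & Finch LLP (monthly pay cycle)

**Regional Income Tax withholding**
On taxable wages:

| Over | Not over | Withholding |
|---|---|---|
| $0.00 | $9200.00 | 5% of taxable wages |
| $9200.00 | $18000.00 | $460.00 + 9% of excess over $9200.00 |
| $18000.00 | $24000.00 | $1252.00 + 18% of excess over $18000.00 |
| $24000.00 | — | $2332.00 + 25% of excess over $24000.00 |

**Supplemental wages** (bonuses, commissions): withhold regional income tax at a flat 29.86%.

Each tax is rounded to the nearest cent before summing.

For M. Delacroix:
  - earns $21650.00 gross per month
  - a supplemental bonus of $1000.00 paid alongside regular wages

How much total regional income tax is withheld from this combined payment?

Regional Income Tax: taxable = $21650.00
  $1252.00 + 18% × ($21650.00 − $18000.00) = $1252.00 + 18% × $3650.00 = $1909.00
Supplemental (29.86% flat on bonus): 29.86% × $1000.00 = $298.60
Total regional income tax: $1909.00 + $298.60 = $2207.60

$2207.60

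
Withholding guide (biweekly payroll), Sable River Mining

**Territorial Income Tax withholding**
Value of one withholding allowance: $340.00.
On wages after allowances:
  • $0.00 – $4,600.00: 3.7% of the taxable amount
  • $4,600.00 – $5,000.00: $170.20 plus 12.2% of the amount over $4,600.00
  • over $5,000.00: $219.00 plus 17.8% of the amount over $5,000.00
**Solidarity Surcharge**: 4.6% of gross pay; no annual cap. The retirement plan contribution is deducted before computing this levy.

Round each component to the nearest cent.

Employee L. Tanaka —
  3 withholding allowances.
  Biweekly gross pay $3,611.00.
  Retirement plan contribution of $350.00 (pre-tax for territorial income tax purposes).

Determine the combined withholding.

Territorial Income Tax: taxable = $3,611.00 − $350.00 − 3×$340.00 = $2,241.00
  3.7% × $2,241.00 = $82.92
Solidarity Surcharge: 4.6% × $3,261.00 = $150.01
Total: $82.92 + $150.01 = $232.93

$232.93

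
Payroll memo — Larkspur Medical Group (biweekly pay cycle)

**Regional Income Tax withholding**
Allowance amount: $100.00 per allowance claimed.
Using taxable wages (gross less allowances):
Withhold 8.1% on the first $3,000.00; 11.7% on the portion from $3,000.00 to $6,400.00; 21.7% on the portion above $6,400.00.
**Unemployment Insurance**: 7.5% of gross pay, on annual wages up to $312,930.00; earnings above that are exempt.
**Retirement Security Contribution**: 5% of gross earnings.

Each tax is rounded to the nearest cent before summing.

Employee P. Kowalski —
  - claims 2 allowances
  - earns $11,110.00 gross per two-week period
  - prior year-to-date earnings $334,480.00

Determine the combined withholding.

$2,174.97

Regional Income Tax: taxable = $11,110.00 − 2×$100.00 = $10,910.00
  $640.80 + 21.7% × ($10,910.00 − $6,400.00) = $640.80 + 21.7% × $4,510.00 = $1,619.47
Unemployment Insurance: YTD $334,480.00 ≥ cap $312,930.00 → $0.00
Retirement Security Contribution: 5% × $11,110.00 = $555.50
Total: $1,619.47 + $0.00 + $555.50 = $2,174.97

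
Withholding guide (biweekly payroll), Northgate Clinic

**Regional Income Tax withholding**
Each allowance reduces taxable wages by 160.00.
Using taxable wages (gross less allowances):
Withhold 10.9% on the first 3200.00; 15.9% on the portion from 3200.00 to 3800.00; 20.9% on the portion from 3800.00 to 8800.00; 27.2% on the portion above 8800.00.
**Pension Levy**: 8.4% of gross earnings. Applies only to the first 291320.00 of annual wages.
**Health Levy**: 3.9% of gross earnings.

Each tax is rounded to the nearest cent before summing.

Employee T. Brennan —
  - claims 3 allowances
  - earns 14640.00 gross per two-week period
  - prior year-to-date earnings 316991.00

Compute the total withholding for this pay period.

3518.08

Regional Income Tax: taxable = 14640.00 − 3×160.00 = 14160.00
  1489.20 + 27.2% × (14160.00 − 8800.00) = 1489.20 + 27.2% × 5360.00 = 2947.12
Pension Levy: YTD 316991.00 ≥ cap 291320.00 → 0.00
Health Levy: 3.9% × 14640.00 = 570.96
Total: 2947.12 + 0.00 + 570.96 = 3518.08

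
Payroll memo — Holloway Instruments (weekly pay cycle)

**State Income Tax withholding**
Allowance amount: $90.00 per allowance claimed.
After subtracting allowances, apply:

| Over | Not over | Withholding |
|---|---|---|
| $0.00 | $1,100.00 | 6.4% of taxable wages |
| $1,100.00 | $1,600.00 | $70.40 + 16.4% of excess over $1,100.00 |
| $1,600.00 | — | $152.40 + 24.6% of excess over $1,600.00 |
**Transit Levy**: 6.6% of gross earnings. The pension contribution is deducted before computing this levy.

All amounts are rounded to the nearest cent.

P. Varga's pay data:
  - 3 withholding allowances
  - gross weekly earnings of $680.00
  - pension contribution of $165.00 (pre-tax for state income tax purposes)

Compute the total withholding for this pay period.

State Income Tax: taxable = $680.00 − $165.00 − 3×$90.00 = $245.00
  6.4% × $245.00 = $15.68
Transit Levy: 6.6% × $515.00 = $33.99
Total: $15.68 + $33.99 = $49.67

$49.67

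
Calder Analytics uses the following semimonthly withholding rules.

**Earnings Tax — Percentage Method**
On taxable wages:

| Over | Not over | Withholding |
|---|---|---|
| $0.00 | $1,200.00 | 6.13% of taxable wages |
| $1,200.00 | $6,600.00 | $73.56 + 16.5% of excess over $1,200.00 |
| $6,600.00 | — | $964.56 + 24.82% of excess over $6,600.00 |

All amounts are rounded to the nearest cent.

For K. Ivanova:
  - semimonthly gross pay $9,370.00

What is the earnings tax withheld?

$1,652.07

Earnings Tax: taxable = $9,370.00
  $964.56 + 24.82% × ($9,370.00 − $6,600.00) = $964.56 + 24.82% × $2,770.00 = $1,652.07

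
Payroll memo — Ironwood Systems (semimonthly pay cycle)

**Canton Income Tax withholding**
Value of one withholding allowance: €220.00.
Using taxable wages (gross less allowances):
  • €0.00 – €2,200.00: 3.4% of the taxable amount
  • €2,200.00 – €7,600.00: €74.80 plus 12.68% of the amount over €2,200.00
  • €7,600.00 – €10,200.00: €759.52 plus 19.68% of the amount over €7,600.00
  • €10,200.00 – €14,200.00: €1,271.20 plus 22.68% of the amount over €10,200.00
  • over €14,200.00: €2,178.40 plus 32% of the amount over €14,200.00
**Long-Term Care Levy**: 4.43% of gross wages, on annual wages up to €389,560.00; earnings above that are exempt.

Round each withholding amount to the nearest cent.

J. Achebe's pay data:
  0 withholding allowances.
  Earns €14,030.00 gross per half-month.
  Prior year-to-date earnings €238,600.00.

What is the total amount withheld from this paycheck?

Canton Income Tax: taxable = €14,030.00
  €1,271.20 + 22.68% × (€14,030.00 − €10,200.00) = €1,271.20 + 22.68% × €3,830.00 = €2,139.84
Long-Term Care Levy: 4.43% × €14,030.00 = €621.53
Total: €2,139.84 + €621.53 = €2,761.37

€2,761.37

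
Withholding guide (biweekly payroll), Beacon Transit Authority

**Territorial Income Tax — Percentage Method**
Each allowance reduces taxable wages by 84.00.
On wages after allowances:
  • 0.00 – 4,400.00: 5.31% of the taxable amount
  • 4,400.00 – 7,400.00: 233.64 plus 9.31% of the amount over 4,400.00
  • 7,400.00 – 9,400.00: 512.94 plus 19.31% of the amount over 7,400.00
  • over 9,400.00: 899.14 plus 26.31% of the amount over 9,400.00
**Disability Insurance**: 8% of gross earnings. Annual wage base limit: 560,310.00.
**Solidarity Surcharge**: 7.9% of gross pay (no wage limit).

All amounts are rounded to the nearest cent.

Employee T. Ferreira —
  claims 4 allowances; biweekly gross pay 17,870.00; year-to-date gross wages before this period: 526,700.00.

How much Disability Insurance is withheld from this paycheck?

Disability Insurance: 8% × 17,870.00 = 1,429.60

1,429.60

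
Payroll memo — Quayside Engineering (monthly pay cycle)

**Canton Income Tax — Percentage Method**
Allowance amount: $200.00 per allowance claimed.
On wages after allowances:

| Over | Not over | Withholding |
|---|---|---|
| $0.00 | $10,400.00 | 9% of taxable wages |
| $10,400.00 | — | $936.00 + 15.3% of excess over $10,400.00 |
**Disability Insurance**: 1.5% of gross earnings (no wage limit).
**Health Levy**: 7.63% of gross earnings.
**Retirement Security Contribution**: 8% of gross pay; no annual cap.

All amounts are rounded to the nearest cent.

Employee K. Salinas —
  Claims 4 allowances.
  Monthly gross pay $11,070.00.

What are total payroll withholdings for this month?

Canton Income Tax: taxable = $11,070.00 − 4×$200.00 = $10,270.00
  9% × $10,270.00 = $924.30
Disability Insurance: 1.5% × $11,070.00 = $166.05
Health Levy: 7.63% × $11,070.00 = $844.64
Retirement Security Contribution: 8% × $11,070.00 = $885.60
Total: $924.30 + $166.05 + $844.64 + $885.60 = $2,820.59

$2,820.59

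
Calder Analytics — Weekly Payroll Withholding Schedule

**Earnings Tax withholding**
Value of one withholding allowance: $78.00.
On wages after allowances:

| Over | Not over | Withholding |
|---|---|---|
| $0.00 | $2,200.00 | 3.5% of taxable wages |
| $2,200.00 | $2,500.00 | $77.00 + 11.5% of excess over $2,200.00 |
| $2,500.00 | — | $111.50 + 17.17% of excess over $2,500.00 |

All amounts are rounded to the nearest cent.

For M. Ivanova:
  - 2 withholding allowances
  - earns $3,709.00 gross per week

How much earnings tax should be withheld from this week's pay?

Earnings Tax: taxable = $3,709.00 − 2×$78.00 = $3,553.00
  $111.50 + 17.17% × ($3,553.00 − $2,500.00) = $111.50 + 17.17% × $1,053.00 = $292.30

$292.30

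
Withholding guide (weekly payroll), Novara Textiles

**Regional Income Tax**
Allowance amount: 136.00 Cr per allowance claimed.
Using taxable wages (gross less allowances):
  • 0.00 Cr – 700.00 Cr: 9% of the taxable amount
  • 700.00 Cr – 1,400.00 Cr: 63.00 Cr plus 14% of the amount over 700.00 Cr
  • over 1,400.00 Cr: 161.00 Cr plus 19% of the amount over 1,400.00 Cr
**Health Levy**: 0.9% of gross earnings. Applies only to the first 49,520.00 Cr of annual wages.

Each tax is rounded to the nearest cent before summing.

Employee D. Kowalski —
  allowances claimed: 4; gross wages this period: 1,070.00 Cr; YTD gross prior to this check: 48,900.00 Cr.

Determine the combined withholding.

Regional Income Tax: taxable = 1,070.00 Cr − 4×136.00 Cr = 526.00 Cr
  9% × 526.00 Cr = 47.34 Cr
Health Levy: cap 49,520.00 Cr − YTD 48,900.00 Cr = 620.00 Cr subject; 0.9% × 620.00 Cr = 5.58 Cr
Total: 47.34 Cr + 5.58 Cr = 52.92 Cr

52.92 Cr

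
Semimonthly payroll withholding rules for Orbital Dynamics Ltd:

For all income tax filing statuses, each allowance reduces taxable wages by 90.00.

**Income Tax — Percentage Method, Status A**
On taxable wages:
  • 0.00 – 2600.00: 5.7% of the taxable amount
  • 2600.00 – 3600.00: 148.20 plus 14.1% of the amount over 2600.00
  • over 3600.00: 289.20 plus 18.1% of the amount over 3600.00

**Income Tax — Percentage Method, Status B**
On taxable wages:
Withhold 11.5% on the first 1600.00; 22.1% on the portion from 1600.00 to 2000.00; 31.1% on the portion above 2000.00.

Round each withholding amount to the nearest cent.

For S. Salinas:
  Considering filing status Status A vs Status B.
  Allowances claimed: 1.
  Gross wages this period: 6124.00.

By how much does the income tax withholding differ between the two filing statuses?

797.22

Income Tax (Status A): taxable = 6124.00 − 1×90.00 = 6034.00
  289.20 + 18.1% × (6034.00 − 3600.00) = 289.20 + 18.1% × 2434.00 = 729.75
Income Tax (Status B): taxable = 6124.00 − 1×90.00 = 6034.00
  272.40 + 31.1% × (6034.00 − 2000.00) = 272.40 + 31.1% × 4034.00 = 1526.97
Difference: |729.75 − 1526.97| = 797.22 (higher under Status B)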